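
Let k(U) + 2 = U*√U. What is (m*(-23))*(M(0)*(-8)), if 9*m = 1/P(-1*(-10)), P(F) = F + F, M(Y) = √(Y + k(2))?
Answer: 46*√(-2 + 2*√2)/45 ≈ 0.93041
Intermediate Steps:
k(U) = -2 + U^(3/2) (k(U) = -2 + U*√U = -2 + U^(3/2))
M(Y) = √(-2 + Y + 2*√2) (M(Y) = √(Y + (-2 + 2^(3/2))) = √(Y + (-2 + 2*√2)) = √(-2 + Y + 2*√2))
P(F) = 2*F
m = 1/180 (m = 1/(9*((2*(-1*(-10))))) = 1/(9*((2*10))) = (⅑)/20 = (⅑)*(1/20) = 1/180 ≈ 0.0055556)
(m*(-23))*(M(0)*(-8)) = ((1/180)*(-23))*(√(-2 + 0 + 2*√2)*(-8)) = -23*√(-2 + 2*√2)*(-8)/180 = -(-46)*√(-2 + 2*√2)/45 = 46*√(-2 + 2*√2)/45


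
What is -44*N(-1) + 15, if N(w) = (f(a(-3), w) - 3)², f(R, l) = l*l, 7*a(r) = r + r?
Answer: -161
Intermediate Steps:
a(r) = 2*r/7 (a(r) = (r + r)/7 = (2*r)/7 = 2*r/7)
f(R, l) = l²
N(w) = (-3 + w²)² (N(w) = (w² - 3)² = (-3 + w²)²)
-44*N(-1) + 15 = -44*(-3 + (-1)²)² + 15 = -44*(-3 + 1)² + 15 = -44*(-2)² + 15 = -44*4 + 15 = -176 + 15 = -161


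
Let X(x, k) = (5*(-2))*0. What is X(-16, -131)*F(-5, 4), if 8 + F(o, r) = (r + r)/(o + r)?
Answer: 0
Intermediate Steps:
F(o, r) = -8 + 2*r/(o + r) (F(o, r) = -8 + (r + r)/(o + r) = -8 + (2*r)/(o + r) = -8 + 2*r/(o + r))
X(x, k) = 0 (X(x, k) = -10*0 = 0)
X(-16, -131)*F(-5, 4) = 0*(2*(-4*(-5) - 3*4)/(-5 + 4)) = 0*(2*(20 - 12)/(-1)) = 0*(2*(-1)*8) = 0*(-16) = 0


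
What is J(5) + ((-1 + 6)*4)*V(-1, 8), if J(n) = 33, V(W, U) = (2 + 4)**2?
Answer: 753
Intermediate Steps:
V(W, U) = 36 (V(W, U) = 6**2 = 36)
J(5) + ((-1 + 6)*4)*V(-1, 8) = 33 + ((-1 + 6)*4)*36 = 33 + (5*4)*36 = 33 + 20*36 = 33 + 720 = 753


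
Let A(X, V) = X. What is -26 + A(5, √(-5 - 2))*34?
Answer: 144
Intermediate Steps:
-26 + A(5, √(-5 - 2))*34 = -26 + 5*34 = -26 + 170 = 144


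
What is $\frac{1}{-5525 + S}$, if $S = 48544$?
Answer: $\frac{1}{43019} \approx 2.3246 \cdot 10^{-5}$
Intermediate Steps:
$\frac{1}{-5525 + S} = \frac{1}{-5525 + 48544} = \frac{1}{43019}$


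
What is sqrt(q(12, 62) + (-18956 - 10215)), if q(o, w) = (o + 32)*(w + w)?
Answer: 3*I*sqrt(2635) ≈ 154.0*I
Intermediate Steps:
q(o, w) = 2*w*(32 + o) (q(o, w) = (32 + o)*(2*w) = 2*w*(32 + o))
sqrt(q(12, 62) + (-18956 - 10215)) = sqrt(2*62*(32 + 12) + (-18956 - 10215)) = sqrt(2*62*44 - 29171) = sqrt(5456 - 29171) = sqrt(-23715) = 3*I*sqrt(2635)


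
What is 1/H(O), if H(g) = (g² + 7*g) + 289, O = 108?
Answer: 1/12709 ≈ 7.8684e-5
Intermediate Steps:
H(g) = 289 + g² + 7*g
1/H(O) = 1/(289 + 108² + 7*108) = 1/(289 + 11664 + 756) = 1/12709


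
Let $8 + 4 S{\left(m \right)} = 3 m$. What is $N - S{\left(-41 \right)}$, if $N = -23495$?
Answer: $- \frac{93849}{4} \approx -23462.0$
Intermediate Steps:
$S{\left(m \right)} = -2 + \frac{3 m}{4}$
$N - S{\left(-41 \right)} = -23495 - \left(-2 + \frac{3}{4} \left(-41\right)\right) = -23495 - \left(-2 - \frac{123}{4}\right) = -23495 - - \frac{131}{4} = -23495 + \frac{131}{4} = - \frac{93849}{4}$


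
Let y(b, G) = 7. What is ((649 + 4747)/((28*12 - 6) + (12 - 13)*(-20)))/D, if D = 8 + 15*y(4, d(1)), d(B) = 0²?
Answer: 2698/19775 ≈ 0.13643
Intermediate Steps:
d(B) = 0
D = 113 (D = 8 + 15*7 = 8 + 105 = 113)
((649 + 4747)/((28*12 - 6) + (12 - 13)*(-20)))/D = ((649 + 4747)/((28*12 - 6) + (12 - 13)*(-20)))/113 = (5396/((336 - 6) - 1*(-20)))*(1/113) = (5396/(330 + 20))*(1/113) = (5396/350)*(1/113) = (5396*(1/350))*(1/113) = (2698/175)*(1/113) = 2698/19775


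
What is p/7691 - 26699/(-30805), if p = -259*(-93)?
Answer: 947342044/236921255 ≈ 3.9986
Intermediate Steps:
p = 24087
p/7691 - 26699/(-30805) = 24087/7691 - 26699/(-30805) = 24087*(1/7691) - 26699*(-1/30805) = 24087/7691 + 26699/30805 = 947342044/236921255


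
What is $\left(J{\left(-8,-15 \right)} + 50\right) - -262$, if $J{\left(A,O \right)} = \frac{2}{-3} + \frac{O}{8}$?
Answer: $\frac{7427}{24} \approx 309.46$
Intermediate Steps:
$J{\left(A,O \right)} = - \frac{2}{3} + \frac{O}{8}$ ($J{\left(A,O \right)} = 2 \left(- \frac{1}{3}\right) + O \frac{1}{8} = - \frac{2}{3} + \frac{O}{8}$)
$\left(J{\left(-8,-15 \right)} + 50\right) - -262 = \left(\left(- \frac{2}{3} + \frac{1}{8} \left(-15\right)\right) + 50\right) - -262 = \left(\left(- \frac{2}{3} - \frac{15}{8}\right) + 50\right) + 262 = \left(- \frac{61}{24} + 50\right) + 262 = \frac{1139}{24} + 262 = \frac{7427}{24}$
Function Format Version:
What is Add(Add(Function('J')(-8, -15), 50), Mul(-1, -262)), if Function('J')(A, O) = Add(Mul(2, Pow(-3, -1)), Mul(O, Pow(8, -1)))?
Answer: Rational(7427, 24) ≈ 309.46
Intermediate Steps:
Function('J')(A, O) = Add(Rational(-2, 3), Mul(Rational(1, 8), O)) (Function('J')(A, O) = Add(Mul(2, Rational(-1, 3)), Mul(O, Rational(1, 8))) = Add(Rational(-2, 3), Mul(Rational(1, 8), O)))
Add(Add(Function('J')(-8, -15), 50), Mul(-1, -262)) = Add(Add(Add(Rational(-2, 3), Mul(Rational(1, 8), -15)), 50), Mul(-1, -262)) = Add(Add(Add(Rational(-2, 3), Rational(-15, 8)), 50), 262) = Add(Add(Rational(-61, 24), 50), 262) = Add(Rational(1139, 24), 262) = Rational(7427, 24)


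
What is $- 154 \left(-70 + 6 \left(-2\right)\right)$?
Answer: $12628$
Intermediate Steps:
$- 154 \left(-70 + 6 \left(-2\right)\right) = - 154 \left(-70 - 12\right) = \left(-154\right) \left(-82\right) = 12628$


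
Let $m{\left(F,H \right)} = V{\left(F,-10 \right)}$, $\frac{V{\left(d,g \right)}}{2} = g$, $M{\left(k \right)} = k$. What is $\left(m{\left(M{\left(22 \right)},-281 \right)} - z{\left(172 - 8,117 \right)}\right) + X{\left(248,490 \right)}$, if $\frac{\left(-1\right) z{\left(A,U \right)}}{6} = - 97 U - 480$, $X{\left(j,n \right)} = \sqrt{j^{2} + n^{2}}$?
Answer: $-70994 + 2 \sqrt{75401} \approx -70445.0$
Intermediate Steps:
$V{\left(d,g \right)} = 2 g$
$m{\left(F,H \right)} = -20$ ($m{\left(F,H \right)} = 2 \left(-10\right) = -20$)
$z{\left(A,U \right)} = 2880 + 582 U$ ($z{\left(A,U \right)} = - 6 \left(- 97 U - 480\right) = - 6 \left(-480 - 97 U\right) = 2880 + 582 U$)
$\left(m{\left(M{\left(22 \right)},-281 \right)} - z{\left(172 - 8,117 \right)}\right) + X{\left(248,490 \right)} = \left(-20 - \left(2880 + 582 \cdot 117\right)\right) + \sqrt{248^{2} + 490^{2}} = \left(-20 - \left(2880 + 68094\right)\right) + \sqrt{61504 + 240100} = \left(-20 - 70974\right) + \sqrt{301604} = \left(-20 - 70974\right) + 2 \sqrt{75401} = -70994 + 2 \sqrt{75401}$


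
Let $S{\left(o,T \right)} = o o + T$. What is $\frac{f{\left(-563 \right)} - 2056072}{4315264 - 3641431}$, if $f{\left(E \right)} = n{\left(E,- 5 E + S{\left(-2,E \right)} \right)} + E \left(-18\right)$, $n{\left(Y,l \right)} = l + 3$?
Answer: $- \frac{2043679}{673833} \approx -3.0329$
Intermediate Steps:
$S{\left(o,T \right)} = T + o^{2}$ ($S{\left(o,T \right)} = o^{2} + T = T + o^{2}$)
$n{\left(Y,l \right)} = 3 + l$
$f{\left(E \right)} = 7 - 22 E$ ($f{\left(E \right)} = \left(3 - \left(-4 + 4 E\right)\right) + E \left(-18\right) = \left(3 - \left(-4 + 4 E\right)\right) - 18 E = \left(7 - 4 E\right) - 18 E = 7 - 22 E$)
$\frac{f{\left(-563 \right)} - 2056072}{4315264 - 3641431} = \frac{\left(7 - -12386\right) - 2056072}{4315264 - 3641431} = \frac{\left(7 + 12386\right) - 2056072}{673833} = \left(12393 - 2056072\right) \frac{1}{673833} = \left(-2043679\right) \frac{1}{673833} = - \frac{2043679}{673833}$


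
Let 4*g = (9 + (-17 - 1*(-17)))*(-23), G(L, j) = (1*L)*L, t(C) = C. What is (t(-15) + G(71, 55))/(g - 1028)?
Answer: -2872/617 ≈ -4.6548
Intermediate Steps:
G(L, j) = L**2 (G(L, j) = L*L = L**2)
g = -207/4 (g = ((9 + (-17 - 1*(-17)))*(-23))/4 = ((9 + (-17 + 17))*(-23))/4 = ((9 + 0)*(-23))/4 = (9*(-23))/4 = (1/4)*(-207) = -207/4 ≈ -51.750)
(t(-15) + G(71, 55))/(g - 1028) = (-15 + 71**2)/(-207/4 - 1028) = (-15 + 5041)/(-4319/4) = 5026*(-4/4319) = -2872/617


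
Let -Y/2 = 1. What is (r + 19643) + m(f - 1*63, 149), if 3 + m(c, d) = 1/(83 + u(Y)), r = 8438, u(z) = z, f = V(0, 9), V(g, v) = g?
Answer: 2274319/81 ≈ 28078.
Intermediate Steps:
f = 0
Y = -2 (Y = -2*1 = -2)
m(c, d) = -242/81 (m(c, d) = -3 + 1/(83 - 2) = -3 + 1/81 = -242/81)
(r + 19643) + m(f - 1*63, 149) = (8438 + 19643) - 242/81 = 28081 - 242/81 = 2274319/81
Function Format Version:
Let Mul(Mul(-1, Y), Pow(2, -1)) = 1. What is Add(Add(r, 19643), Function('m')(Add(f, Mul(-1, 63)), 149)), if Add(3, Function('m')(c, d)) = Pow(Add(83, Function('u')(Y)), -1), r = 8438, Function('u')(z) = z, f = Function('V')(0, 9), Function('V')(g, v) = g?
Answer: Rational(2274319, 81) ≈ 28078.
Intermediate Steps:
f = 0
Y = -2 (Y = Mul(-2, 1) = -2)
Function('m')(c, d) = Rational(-242, 81) (Function('m')(c, d) = Add(-3, Pow(Add(83, -2), -1)) = Add(-3, Pow(81, -1)) = Add(-3, Rational(1, 81)) = Rational(-242, 81))
Add(Add(r, 19643), Function('m')(Add(f, Mul(-1, 63)), 149)) = Add(Add(8438, 19643), Rational(-242, 81)) = Add(28081, Rational(-242, 81)) = Rational(2274319, 81)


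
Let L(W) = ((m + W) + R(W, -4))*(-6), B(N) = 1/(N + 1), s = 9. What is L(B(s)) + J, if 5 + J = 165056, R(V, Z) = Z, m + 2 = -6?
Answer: 825612/5 ≈ 1.6512e+5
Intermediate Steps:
m = -8 (m = -2 - 6 = -8)
J = 165051 (J = -5 + 165056 = 165051)
B(N) = 1/(1 + N)
L(W) = 72 - 6*W (L(W) = ((-8 + W) - 4)*(-6) = (-12 + W)*(-6) = 72 - 6*W)
L(B(s)) + J = (72 - 6/(1 + 9)) + 165051 = (72 - 6/10) + 165051 = (72 - 6*1/10) + 165051 = (72 - 3/5) + 165051 = 357/5 + 165051 = 825612/5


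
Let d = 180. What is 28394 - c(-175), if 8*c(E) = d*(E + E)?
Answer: 36269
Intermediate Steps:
c(E) = 45*E (c(E) = (180*(E + E))/8 = (180*(2*E))/8 = (360*E)/8 = 45*E)
28394 - c(-175) = 28394 - 45*(-175) = 28394 - 1*(-7875) = 28394 + 7875 = 36269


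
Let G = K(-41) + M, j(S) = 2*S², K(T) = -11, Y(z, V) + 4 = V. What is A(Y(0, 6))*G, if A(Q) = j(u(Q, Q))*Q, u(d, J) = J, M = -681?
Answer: -11072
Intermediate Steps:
Y(z, V) = -4 + V
G = -692 (G = -11 - 681 = -692)
A(Q) = 2*Q³ (A(Q) = (2*Q²)*Q = 2*Q³)
A(Y(0, 6))*G = (2*(-4 + 6)³)*(-692) = (2*2³)*(-692) = (2*8)*(-692) = 16*(-692) = -11072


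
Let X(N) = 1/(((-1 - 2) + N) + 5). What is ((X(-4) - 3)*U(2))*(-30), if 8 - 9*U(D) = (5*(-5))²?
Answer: -21595/3 ≈ -7198.3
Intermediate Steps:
X(N) = 1/(2 + N) (X(N) = 1/((-3 + N) + 5) = 1/(2 + N))
U(D) = -617/9 (U(D) = 8/9 - (5*(-5))²/9 = 8/9 - ⅑*(-25)² = 8/9 - ⅑*625 = 8/9 - 625/9 = -617/9)
((X(-4) - 3)*U(2))*(-30) = ((1/(2 - 4) - 3)*(-617/9))*(-30) = ((1/(-2) - 3)*(-617/9))*(-30) = ((-½ - 3)*(-617/9))*(-30) = -7/2*(-617/9)*(-30) = (4319/18)*(-30) = -21595/3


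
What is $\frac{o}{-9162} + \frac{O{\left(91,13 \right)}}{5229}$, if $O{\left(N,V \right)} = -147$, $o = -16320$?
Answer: $\frac{222197}{126741} \approx 1.7532$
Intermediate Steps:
$\frac{o}{-9162} + \frac{O{\left(91,13 \right)}}{5229} = - \frac{16320}{-9162} - \frac{147}{5229} = \left(-16320\right) \left(- \frac{1}{9162}\right) - \frac{7}{249} = \frac{2720}{1527} - \frac{7}{249} = \frac{222197}{126741}$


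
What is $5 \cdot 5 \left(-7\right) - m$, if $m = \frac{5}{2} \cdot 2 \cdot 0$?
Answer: $-175$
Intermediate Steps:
$m = 0$ ($m = 5 \cdot \frac{1}{2} \cdot 2 \cdot 0 = \frac{5}{2} \cdot 2 \cdot 0 = 5 \cdot 0 = 0$)
$5 \cdot 5 \left(-7\right) - m = 5 \cdot 5 \left(-7\right) - 0 = 25 \left(-7\right) + 0 = -175 + 0 = -175$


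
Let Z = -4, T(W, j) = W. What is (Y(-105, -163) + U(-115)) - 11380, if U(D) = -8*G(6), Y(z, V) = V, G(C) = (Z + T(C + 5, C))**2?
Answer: -11935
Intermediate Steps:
G(C) = (1 + C)**2 (G(C) = (-4 + (C + 5))**2 = (-4 + (5 + C))**2 = (1 + C)**2)
U(D) = -392 (U(D) = -8*(1 + 6)**2 = -8*7**2 = -8*49 = -392)
(Y(-105, -163) + U(-115)) - 11380 = (-163 - 392) - 11380 = -555 - 11380 = -11935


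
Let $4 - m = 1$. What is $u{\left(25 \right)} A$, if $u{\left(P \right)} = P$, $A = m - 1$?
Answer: $50$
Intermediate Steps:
$m = 3$ ($m = 4 - 1 = 3$)
$A = 2$ ($A = 3 - 1 = 2$)
$u{\left(25 \right)} A = 25 \cdot 2 = 50$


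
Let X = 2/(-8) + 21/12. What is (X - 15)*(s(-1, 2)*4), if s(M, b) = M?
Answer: 54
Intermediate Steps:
X = 3/2 (X = 2*(-⅛) + 21*(1/12) = -¼ + 7/4 = 3/2 ≈ 1.5000)
(X - 15)*(s(-1, 2)*4) = (3/2 - 15)*(-1*4) = -27/2*(-4) = 54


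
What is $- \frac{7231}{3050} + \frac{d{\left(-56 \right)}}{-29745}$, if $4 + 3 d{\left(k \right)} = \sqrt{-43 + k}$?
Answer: $- \frac{129049217}{54433350} - \frac{i \sqrt{11}}{29745} \approx -2.3708 - 0.0001115 i$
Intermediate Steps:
$d{\left(k \right)} = - \frac{4}{3} + \frac{\sqrt{-43 + k}}{3}$
$- \frac{7231}{3050} + \frac{d{\left(-56 \right)}}{-29745} = - \frac{7231}{3050} + \frac{- \frac{4}{3} + \frac{\sqrt{-43 - 56}}{3}}{-29745} = \left(-7231\right) \frac{1}{3050} + \left(- \frac{4}{3} + \frac{\sqrt{-99}}{3}\right) \left(- \frac{1}{29745}\right) = - \frac{7231}{3050} + \left(- \frac{4}{3} + \frac{3 i \sqrt{11}}{3}\right) \left(- \frac{1}{29745}\right) = - \frac{7231}{3050} + \left(- \frac{4}{3} + i \sqrt{11}\right) \left(- \frac{1}{29745}\right) = - \frac{7231}{3050} + \left(\frac{4}{89235} - \frac{i \sqrt{11}}{29745}\right) = - \frac{129049217}{54433350} - \frac{i \sqrt{11}}{29745}$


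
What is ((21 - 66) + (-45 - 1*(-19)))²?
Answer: 5041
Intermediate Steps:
((21 - 66) + (-45 - 1*(-19)))² = (-45 + (-45 + 19))² = (-45 - 26)² = (-71)² = 5041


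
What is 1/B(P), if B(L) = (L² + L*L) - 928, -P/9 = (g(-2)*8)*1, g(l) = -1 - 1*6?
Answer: 1/507104 ≈ 1.9720e-6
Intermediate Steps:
g(l) = -7 (g(l) = -1 - 6 = -7)
P = 504 (P = -9*(-7*8) = -(-504) = -9*(-56) = 504)
B(L) = -928 + 2*L² (B(L) = (L² + L²) - 928 = 2*L² - 928 = -928 + 2*L²)
1/B(P) = 1/(-928 + 2*504²) = 1/(-928 + 2*254016) = 1/(-928 + 508032) = 1/507104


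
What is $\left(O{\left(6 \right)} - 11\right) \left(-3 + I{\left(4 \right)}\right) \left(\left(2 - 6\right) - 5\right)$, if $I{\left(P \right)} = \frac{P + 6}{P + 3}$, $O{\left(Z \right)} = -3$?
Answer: $-198$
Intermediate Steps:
$I{\left(P \right)} = \frac{6 + P}{3 + P}$
$\left(O{\left(6 \right)} - 11\right) \left(-3 + I{\left(4 \right)}\right) \left(\left(2 - 6\right) - 5\right) = \left(-3 - 11\right) \left(-3 + \frac{6 + 4}{3 + 4}\right) \left(\left(2 - 6\right) - 5\right) = - 14 \left(-3 + \frac{1}{7} \cdot 10\right) \left(\left(2 - 6\right) - 5\right) = - 14 \left(-3 + \frac{1}{7} \cdot 10\right) \left(-4 - 5\right) = - 14 \left(-3 + \frac{10}{7}\right) \left(-9\right) = - 14 \left(\left(- \frac{11}{7}\right) \left(-9\right)\right) = \left(-14\right) \frac{99}{7} = -198$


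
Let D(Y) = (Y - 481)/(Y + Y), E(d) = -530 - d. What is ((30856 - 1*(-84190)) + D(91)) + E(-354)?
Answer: 804075/7 ≈ 1.1487e+5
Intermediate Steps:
D(Y) = (-481 + Y)/(2*Y) (D(Y) = (-481 + Y)/((2*Y)) = (-481 + Y)*(1/(2*Y)) = (-481 + Y)/(2*Y))
((30856 - 1*(-84190)) + D(91)) + E(-354) = ((30856 - 1*(-84190)) + (1/2)*(-481 + 91)/91) + (-530 - 1*(-354)) = ((30856 + 84190) + (1/2)*(1/91)*(-390)) + (-530 + 354) = (115046 - 15/7) - 176 = 805307/7 - 176 = 804075/7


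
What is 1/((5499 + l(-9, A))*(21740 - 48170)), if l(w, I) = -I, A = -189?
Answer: -1/150333840 ≈ -6.6519e-9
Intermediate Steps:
1/((5499 + l(-9, A))*(21740 - 48170)) = 1/((5499 - 1*(-189))*(21740 - 48170)) = 1/((5499 + 189)*(-26430)) = 1/(5688*(-26430)) = 1/(-150333840) = -1/150333840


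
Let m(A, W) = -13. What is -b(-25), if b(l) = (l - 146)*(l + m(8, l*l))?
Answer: -6498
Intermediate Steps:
b(l) = (-146 + l)*(-13 + l) (b(l) = (l - 146)*(l - 13) = (-146 + l)*(-13 + l))
-b(-25) = -(1898 + (-25)² - 159*(-25)) = -(1898 + 625 + 3975) = -1*6498 = -6498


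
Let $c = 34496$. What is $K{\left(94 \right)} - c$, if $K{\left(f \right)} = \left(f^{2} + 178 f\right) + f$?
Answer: $-8834$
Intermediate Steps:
$K{\left(f \right)} = f^{2} + 179 f$
$K{\left(94 \right)} - c = 94 \left(179 + 94\right) - 34496 = 94 \cdot 273 - 34496 = 25662 - 34496 = -8834$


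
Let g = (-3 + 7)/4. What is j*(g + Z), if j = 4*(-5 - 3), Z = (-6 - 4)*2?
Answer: 608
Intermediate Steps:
Z = -20 (Z = -10*2 = -20)
g = 1 (g = (¼)*4 = 1)
j = -32 (j = 4*(-8) = -32)
j*(g + Z) = -32*(1 - 20) = -32*(-19) = 608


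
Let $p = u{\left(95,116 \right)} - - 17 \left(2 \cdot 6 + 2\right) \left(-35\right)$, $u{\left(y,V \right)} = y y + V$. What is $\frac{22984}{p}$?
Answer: $\frac{22984}{811} \approx 28.34$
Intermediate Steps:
$u{\left(y,V \right)} = V + y^{2}$ ($u{\left(y,V \right)} = y^{2} + V = V + y^{2}$)
$p = 811$ ($p = \left(116 + 95^{2}\right) - - 17 \left(2 \cdot 6 + 2\right) \left(-35\right) = \left(116 + 9025\right) - - 17 \left(12 + 2\right) \left(-35\right) = 9141 - \left(-17\right) 14 \left(-35\right) = 9141 - \left(-238\right) \left(-35\right) = 9141 - 8330 = 811$)
$\frac{22984}{p} = \frac{22984}{811}$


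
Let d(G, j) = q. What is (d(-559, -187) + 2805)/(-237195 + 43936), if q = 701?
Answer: -3506/193259 ≈ -0.018141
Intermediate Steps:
d(G, j) = 701
(d(-559, -187) + 2805)/(-237195 + 43936) = (701 + 2805)/(-237195 + 43936) = 3506/(-193259) = 3506*(-1/193259) = -3506/193259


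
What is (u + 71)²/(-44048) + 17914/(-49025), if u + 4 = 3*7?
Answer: -1378214/2546525 ≈ -0.54121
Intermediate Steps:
u = 17 (u = -4 + 3*7 = -4 + 21 = 17)
(u + 71)²/(-44048) + 17914/(-49025) = (17 + 71)²/(-44048) + 17914/(-49025) = 88²*(-1/44048) + 17914*(-1/49025) = 7744*(-1/44048) - 338/925 = -484/2753 - 338/925 = -1378214/2546525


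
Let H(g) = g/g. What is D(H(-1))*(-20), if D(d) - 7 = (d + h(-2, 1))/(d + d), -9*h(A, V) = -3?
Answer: -460/3 ≈ -153.33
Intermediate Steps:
H(g) = 1
h(A, V) = ⅓ (h(A, V) = -⅑*(-3) = ⅓)
D(d) = 7 + (⅓ + d)/(2*d) (D(d) = 7 + (d + ⅓)/(d + d) = 7 + (⅓ + d)/((2*d)) = 7 + (⅓ + d)*(1/(2*d)) = 7 + (⅓ + d)/(2*d))
D(H(-1))*(-20) = ((⅙)*(1 + 45*1)/1)*(-20) = ((⅙)*1*(1 + 45))*(-20) = ((⅙)*1*46)*(-20) = (23/3)*(-20) = -460/3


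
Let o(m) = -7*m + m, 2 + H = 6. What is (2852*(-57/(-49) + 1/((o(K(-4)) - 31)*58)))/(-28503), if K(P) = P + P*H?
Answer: -419647558/3604745907 ≈ -0.11642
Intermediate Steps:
H = 4 (H = -2 + 6 = 4)
K(P) = 5*P (K(P) = P + P*4 = P + 4*P = 5*P)
o(m) = -6*m
(2852*(-57/(-49) + 1/((o(K(-4)) - 31)*58)))/(-28503) = (2852*(-57/(-49) + 1/(-30*(-4) - 31*58)))/(-28503) = (2852*(-57*(-1/49) + (1/58)/(-6*(-20) - 31)))*(-1/28503) = (2852*(57/49 + (1/58)/(120 - 31)))*(-1/28503) = (2852*(57/49 + (1/58)/89))*(-1/28503) = (2852*(57/49 + (1/89)*(1/58)))*(-1/28503) = (2852*(57/49 + 1/5162))*(-1/28503) = (2852*(294283/252938))*(-1/28503) = (419647558/126469)*(-1/28503) = -419647558/3604745907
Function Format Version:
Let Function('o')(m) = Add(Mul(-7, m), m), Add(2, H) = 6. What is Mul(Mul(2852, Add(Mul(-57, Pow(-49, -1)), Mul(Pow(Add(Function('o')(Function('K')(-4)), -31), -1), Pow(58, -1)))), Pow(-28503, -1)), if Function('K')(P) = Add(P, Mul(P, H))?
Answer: Rational(-419647558, 3604745907) ≈ -0.11642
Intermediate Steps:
H = 4 (H = Add(-2, 6) = 4)
Function('K')(P) = Mul(5, P) (Function('K')(P) = Add(P, Mul(P, 4)) = Add(P, Mul(4, P)) = Mul(5, P))
Function('o')(m) = Mul(-6, m)
Mul(Mul(2852, Add(Mul(-57, Pow(-49, -1)), Mul(Pow(Add(Function('o')(Function('K')(-4)), -31), -1), Pow(58, -1)))), Pow(-28503, -1)) = Mul(Mul(2852, Add(Mul(-57, Pow(-49, -1)), Mul(Pow(Add(Mul(-6, Mul(5, -4)), -31), -1), Pow(58, -1)))), Pow(-28503, -1)) = Mul(Mul(2852, Add(Mul(-57, Rational(-1, 49)), Mul(Pow(Add(Mul(-6, -20), -31), -1), Rational(1, 58)))), Rational(-1, 28503)) = Mul(Mul(2852, Add(Rational(57, 49), Mul(Pow(Add(120, -31), -1), Rational(1, 58)))), Rational(-1, 28503)) = Mul(Mul(2852, Add(Rational(57, 49), Mul(Pow(89, -1), Rational(1, 58)))), Rational(-1, 28503)) = Mul(Mul(2852, Add(Rational(57, 49), Mul(Rational(1, 89), Rational(1, 58)))), Rational(-1, 28503)) = Mul(Mul(2852, Add(Rational(57, 49), Rational(1, 5162))), Rational(-1, 28503)) = Mul(Mul(2852, Rational(294283, 252938)), Rational(-1, 28503)) = Mul(Rational(419647558, 126469), Rational(-1, 28503)) = Rational(-419647558, 3604745907)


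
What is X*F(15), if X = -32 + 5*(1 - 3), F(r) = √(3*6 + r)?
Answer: -42*√33 ≈ -241.27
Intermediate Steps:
F(r) = √(18 + r)
X = -42 (X = -32 + 5*(-2) = -32 - 10 = -42)
X*F(15) = -42*√(18 + 15) = -42*√33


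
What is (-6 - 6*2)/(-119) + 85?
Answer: 10133/119 ≈ 85.151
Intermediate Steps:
(-6 - 6*2)/(-119) + 85 = -(-6 - 12)/119 + 85 = -1/119*(-18) + 85 = 18/119 + 85 = 10133/119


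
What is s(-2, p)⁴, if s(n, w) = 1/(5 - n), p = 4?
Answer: 1/2401 ≈ 0.00041649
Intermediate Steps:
s(-2, p)⁴ = (-1/(-5 - 2))⁴ = (-1/(-7))⁴ = (-1*(-⅐))⁴ = (⅐)⁴ = 1/2401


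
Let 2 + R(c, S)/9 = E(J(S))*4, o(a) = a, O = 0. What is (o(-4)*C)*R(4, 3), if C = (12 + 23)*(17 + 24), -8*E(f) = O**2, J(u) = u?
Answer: 103320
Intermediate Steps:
E(f) = 0 (E(f) = -1/8*0**2 = -1/8*0 = 0)
R(c, S) = -18 (R(c, S) = -18 + 9*(0*4) = -18 + 9*0 = -18 + 0 = -18)
C = 1435 (C = 35*41 = 1435)
(o(-4)*C)*R(4, 3) = -4*1435*(-18) = -5740*(-18) = 103320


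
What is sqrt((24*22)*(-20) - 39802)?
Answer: 13*I*sqrt(298) ≈ 224.41*I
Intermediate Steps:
sqrt((24*22)*(-20) - 39802) = sqrt(528*(-20) - 39802) = sqrt(-10560 - 39802) = sqrt(-50362) = 13*I*sqrt(298)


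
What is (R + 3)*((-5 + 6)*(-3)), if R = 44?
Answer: -141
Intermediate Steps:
(R + 3)*((-5 + 6)*(-3)) = (44 + 3)*((-5 + 6)*(-3)) = 47*(1*(-3)) = 47*(-3) = -141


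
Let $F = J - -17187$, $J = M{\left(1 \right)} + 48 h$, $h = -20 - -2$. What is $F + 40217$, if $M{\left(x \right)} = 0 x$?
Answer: $56540$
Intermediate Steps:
$M{\left(x \right)} = 0$
$h = -18$ ($h = -20 + 2 = -18$)
$J = -864$ ($J = 0 + 48 \left(-18\right) = 0 - 864 = -864$)
$F = 16323$ ($F = -864 - -17187 = -864 + 17187 = 16323$)
$F + 40217 = 16323 + 40217 = 56540$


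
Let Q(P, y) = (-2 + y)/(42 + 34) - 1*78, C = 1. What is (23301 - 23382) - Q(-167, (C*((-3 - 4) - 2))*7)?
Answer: -163/76 ≈ -2.1447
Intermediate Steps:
Q(P, y) = -2965/38 + y/76 (Q(P, y) = (-2 + y)/76 - 78 = (-2 + y)*(1/76) - 78 = (-1/38 + y/76) - 78 = -2965/38 + y/76)
(23301 - 23382) - Q(-167, (C*((-3 - 4) - 2))*7) = (23301 - 23382) - (-2965/38 + ((1*((-3 - 4) - 2))*7)/76) = -81 - (-2965/38 + ((1*(-7 - 2))*7)/76) = -81 - (-2965/38 + ((1*(-9))*7)/76) = -81 - (-2965/38 + (-9*7)/76) = -81 - (-2965/38 + (1/76)*(-63)) = -81 - (-2965/38 - 63/76) = -81 - 1*(-5993/76) = -81 + 5993/76 = -163/76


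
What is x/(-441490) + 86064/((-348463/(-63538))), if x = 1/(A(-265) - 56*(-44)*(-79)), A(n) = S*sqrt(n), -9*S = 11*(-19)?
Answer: 48114664720363208851875312/3066048834602790514555 + 171*I*sqrt(265)/123182902300786790 ≈ 15693.0 + 2.2598e-14*I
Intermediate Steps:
S = 209/9 (S = -11*(-19)/9 = -1/9*(-209) = 209/9 ≈ 23.222)
A(n) = 209*sqrt(n)/9
x = 1/(-194656 + 209*I*sqrt(265)/9) (x = 1/(209*sqrt(-265)/9 - 56*(-44)*(-79)) = 1/(209*(I*sqrt(265))/9 + 2464*(-79)) = 1/(209*I*sqrt(265)/9 - 194656) = 1/(-194656 + 209*I*sqrt(265)/9) ≈ -5.1372e-6 - 9.977e-9*I)
x/(-441490) + 86064/((-348463/(-63538))) = (-1433376/279016290971 - 171*I*sqrt(265)/279016290971)/(-441490) + 86064/((-348463/(-63538))) = (-1433376/279016290971 - 171*I*sqrt(265)/279016290971)*(-1/441490) + 86064/((-348463*(-1/63538))) = (102384/8798778735770485 + 171*I*sqrt(265)/123182902300786790) + 86064/(348463/63538) = (102384/8798778735770485 + 171*I*sqrt(265)/123182902300786790) + 86064*(63538/348463) = (102384/8798778735770485 + 171*I*sqrt(265)/123182902300786790) + 5468334432/348463 = 48114664720363208851875312/3066048834602790514555 + 171*I*sqrt(265)/123182902300786790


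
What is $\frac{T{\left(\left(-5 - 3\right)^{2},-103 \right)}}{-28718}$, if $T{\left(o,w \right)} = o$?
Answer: $- \frac{32}{14359} \approx -0.0022286$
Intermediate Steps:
$\frac{T{\left(\left(-5 - 3\right)^{2},-103 \right)}}{-28718} = \frac{\left(-5 - 3\right)^{2}}{-28718} = \left(-8\right)^{2} \left(- \frac{1}{28718}\right) = 64 \left(- \frac{1}{28718}\right) = - \frac{32}{14359}$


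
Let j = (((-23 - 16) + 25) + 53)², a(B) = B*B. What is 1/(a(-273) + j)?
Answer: 1/76050 ≈ 1.3149e-5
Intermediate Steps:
a(B) = B²
j = 1521 (j = ((-39 + 25) + 53)² = (-14 + 53)² = 39² = 1521)
1/(a(-273) + j) = 1/((-273)² + 1521) = 1/(74529 + 1521) = 1/76050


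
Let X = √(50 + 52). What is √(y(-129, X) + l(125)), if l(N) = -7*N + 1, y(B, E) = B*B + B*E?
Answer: √(15767 - 129*√102) ≈ 120.27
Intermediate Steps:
X = √102 ≈ 10.100
y(B, E) = B² + B*E
l(N) = 1 - 7*N
√(y(-129, X) + l(125)) = √(-129*(-129 + √102) + (1 - 7*125)) = √((16641 - 129*√102) + (1 - 875)) = √((16641 - 129*√102) - 874) = √(15767 - 129*√102)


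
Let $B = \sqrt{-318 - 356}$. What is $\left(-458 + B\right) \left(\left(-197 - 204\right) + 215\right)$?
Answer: $85188 - 186 i \sqrt{674} \approx 85188.0 - 4828.8 i$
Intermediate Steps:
$B = i \sqrt{674}$ ($B = \sqrt{-674} = i \sqrt{674} \approx 25.962 i$)
$\left(-458 + B\right) \left(\left(-197 - 204\right) + 215\right) = \left(-458 + i \sqrt{674}\right) \left(\left(-197 - 204\right) + 215\right) = \left(-458 + i \sqrt{674}\right) \left(-401 + 215\right) = \left(-458 + i \sqrt{674}\right) \left(-186\right) = 85188 - 186 i \sqrt{674}$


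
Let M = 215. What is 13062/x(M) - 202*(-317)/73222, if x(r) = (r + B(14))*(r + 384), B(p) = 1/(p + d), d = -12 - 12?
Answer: 6570863441/6732506623 ≈ 0.97599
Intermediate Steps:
d = -24
B(p) = 1/(-24 + p) (B(p) = 1/(p - 24) = 1/(-24 + p))
x(r) = (384 + r)*(-⅒ + r) (x(r) = (r + 1/(-24 + 14))*(r + 384) = (r + 1/(-10))*(384 + r) = (r - ⅒)*(384 + r) = (-⅒ + r)*(384 + r) = (384 + r)*(-⅒ + r))
13062/x(M) - 202*(-317)/73222 = 13062/(-192/5 + 215² + (3839/10)*215) - 202*(-317)/73222 = 13062/(-192/5 + 46225 + 165077/2) + 64034*(1/73222) = 13062/(1287251/10) + 32017/36611 = 13062*(10/1287251) + 32017/36611 = 18660/183893 + 32017/36611 = 6570863441/6732506623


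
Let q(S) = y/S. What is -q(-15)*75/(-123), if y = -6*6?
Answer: 60/41 ≈ 1.4634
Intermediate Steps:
y = -36
q(S) = -36/S
-q(-15)*75/(-123) = -(-36/(-15))*75/(-123) = -(-36*(-1/15))*75*(-1/123) = -12*(-25)/(5*41) = -1*(-60/41) = 60/41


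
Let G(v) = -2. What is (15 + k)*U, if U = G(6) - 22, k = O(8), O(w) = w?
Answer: -552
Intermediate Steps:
k = 8
U = -24 (U = -2 - 22 = -24)
(15 + k)*U = (15 + 8)*(-24) = 23*(-24) = -552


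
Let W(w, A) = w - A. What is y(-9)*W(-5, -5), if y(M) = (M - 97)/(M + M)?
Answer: 0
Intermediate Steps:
y(M) = (-97 + M)/(2*M) (y(M) = (-97 + M)/((2*M)) = (-97 + M)*(1/(2*M)) = (-97 + M)/(2*M))
y(-9)*W(-5, -5) = ((½)*(-97 - 9)/(-9))*(-5 - 1*(-5)) = ((½)*(-⅑)*(-106))*(-5 + 5) = (53/9)*0 = 0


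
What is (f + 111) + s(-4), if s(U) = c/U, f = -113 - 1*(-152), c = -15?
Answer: 615/4 ≈ 153.75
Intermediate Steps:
f = 39 (f = -113 + 152 = 39)
s(U) = -15/U
(f + 111) + s(-4) = (39 + 111) - 15/(-4) = 150 - 15*(-¼) = 150 + 15/4 = 615/4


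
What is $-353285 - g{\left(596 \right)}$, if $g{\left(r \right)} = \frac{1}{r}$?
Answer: $- \frac{210557861}{596} \approx -3.5329 \cdot 10^{5}$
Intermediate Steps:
$-353285 - g{\left(596 \right)} = -353285 - \frac{1}{596} = - \frac{210557861}{596}$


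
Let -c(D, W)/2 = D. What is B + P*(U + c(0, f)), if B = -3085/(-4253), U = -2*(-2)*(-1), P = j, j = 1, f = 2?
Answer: -13927/4253 ≈ -3.2746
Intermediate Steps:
c(D, W) = -2*D
P = 1
U = -4 (U = 4*(-1) = -4)
B = 3085/4253 (B = -3085*(-1/4253) = 3085/4253 ≈ 0.72537)
B + P*(U + c(0, f)) = 3085/4253 + 1*(-4 - 2*0) = 3085/4253 + 1*(-4 + 0) = 3085/4253 + 1*(-4) = 3085/4253 - 4 = -13927/4253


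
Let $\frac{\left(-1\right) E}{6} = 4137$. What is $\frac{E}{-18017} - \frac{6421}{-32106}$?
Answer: $\frac{912622289}{578453802} \approx 1.5777$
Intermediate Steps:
$E = -24822$ ($E = \left(-6\right) 4137 = -24822$)
$\frac{E}{-18017} - \frac{6421}{-32106} = - \frac{24822}{-18017} - \frac{6421}{-32106} = \left(-24822\right) \left(- \frac{1}{18017}\right) - - \frac{6421}{32106} = \frac{24822}{18017} + \frac{6421}{32106} = \frac{912622289}{578453802}$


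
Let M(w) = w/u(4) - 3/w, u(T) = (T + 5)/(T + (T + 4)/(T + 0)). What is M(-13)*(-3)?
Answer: 329/13 ≈ 25.308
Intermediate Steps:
u(T) = (5 + T)/(T + (4 + T)/T)
M(w) = -3/w + 2*w/3 (M(w) = w/((4*(5 + 4)/(4 + 4 + 4²))) - 3/w = w/((4*9/(4 + 4 + 16))) - 3/w = w/((4*9/24)) - 3/w = w/((4*(1/24)*9)) - 3/w = w/(3/2) - 3/w = w*(⅔) - 3/w = 2*w/3 - 3/w = -3/w + 2*w/3)
M(-13)*(-3) = (-3/(-13) + (⅔)*(-13))*(-3) = (-3*(-1/13) - 26/3)*(-3) = (3/13 - 26/3)*(-3) = -329/39*(-3) = 329/13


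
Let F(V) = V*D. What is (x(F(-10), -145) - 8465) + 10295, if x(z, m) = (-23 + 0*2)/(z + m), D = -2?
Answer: 228773/125 ≈ 1830.2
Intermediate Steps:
F(V) = -2*V (F(V) = V*(-2) = -2*V)
x(z, m) = -23/(m + z) (x(z, m) = (-23 + 0)/(m + z) = -23/(m + z))
(x(F(-10), -145) - 8465) + 10295 = (-23/(-145 - 2*(-10)) - 8465) + 10295 = (-23/(-145 + 20) - 8465) + 10295 = (-23/(-125) - 8465) + 10295 = (-23*(-1/125) - 8465) + 10295 = (23/125 - 8465) + 10295 = -1058102/125 + 10295 = 228773/125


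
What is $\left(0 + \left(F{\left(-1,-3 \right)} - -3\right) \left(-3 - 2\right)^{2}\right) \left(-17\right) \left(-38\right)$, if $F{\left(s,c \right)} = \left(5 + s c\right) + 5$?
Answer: $258400$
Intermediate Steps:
$F{\left(s,c \right)} = 10 + c s$ ($F{\left(s,c \right)} = \left(5 + c s\right) + 5 = 10 + c s$)
$\left(0 + \left(F{\left(-1,-3 \right)} - -3\right) \left(-3 - 2\right)^{2}\right) \left(-17\right) \left(-38\right) = \left(0 + \left(\left(10 - -3\right) - -3\right) \left(-3 - 2\right)^{2}\right) \left(-17\right) \left(-38\right) = \left(0 + \left(\left(10 + 3\right) + 3\right) \left(-5\right)^{2}\right) \left(-17\right) \left(-38\right) = \left(0 + \left(13 + 3\right) 25\right) \left(-17\right) \left(-38\right) = \left(0 + 16 \cdot 25\right) \left(-17\right) \left(-38\right) = \left(0 + 400\right) \left(-17\right) \left(-38\right) = 400 \left(-17\right) \left(-38\right) = \left(-6800\right) \left(-38\right) = 258400$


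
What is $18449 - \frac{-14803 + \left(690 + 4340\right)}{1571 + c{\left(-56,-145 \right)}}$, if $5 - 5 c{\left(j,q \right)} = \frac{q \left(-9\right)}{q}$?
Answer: $\frac{145224046}{7869} \approx 18455.0$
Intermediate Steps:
$c{\left(j,q \right)} = \frac{14}{5}$ ($c{\left(j,q \right)} = 1 - \frac{q \left(-9\right) \frac{1}{q}}{5} = 1 - \frac{- 9 q \frac{1}{q}}{5} = 1 - - \frac{9}{5} = 1 + \frac{9}{5} = \frac{14}{5}$)
$18449 - \frac{-14803 + \left(690 + 4340\right)}{1571 + c{\left(-56,-145 \right)}} = 18449 - \frac{-14803 + \left(690 + 4340\right)}{1571 + \frac{14}{5}} = 18449 - \frac{-14803 + 5030}{\frac{7869}{5}} = 18449 - \left(-9773\right) \frac{5}{7869} = 18449 - - \frac{48865}{7869} = 18449 + \frac{48865}{7869} = \frac{145224046}{7869}$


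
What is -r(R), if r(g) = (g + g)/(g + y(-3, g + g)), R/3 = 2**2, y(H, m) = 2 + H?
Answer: -24/11 ≈ -2.1818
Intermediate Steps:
R = 12 (R = 3*2**2 = 3*4 = 12)
r(g) = 2*g/(-1 + g) (r(g) = (g + g)/(g + (2 - 3)) = (2*g)/(g - 1) = (2*g)/(-1 + g) = 2*g/(-1 + g))
-r(R) = -2*12/(-1 + 12) = -2*12/11 = -1*24/11 = -24/11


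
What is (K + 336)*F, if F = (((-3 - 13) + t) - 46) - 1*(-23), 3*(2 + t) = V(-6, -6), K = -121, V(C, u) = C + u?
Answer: -9675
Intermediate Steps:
t = -6 (t = -2 + (-6 - 6)/3 = -2 + (1/3)*(-12) = -2 - 4 = -6)
F = -45 (F = (((-3 - 13) - 6) - 46) - 1*(-23) = ((-16 - 6) - 46) + 23 = (-22 - 46) + 23 = -68 + 23 = -45)
(K + 336)*F = (-121 + 336)*(-45) = 215*(-45) = -9675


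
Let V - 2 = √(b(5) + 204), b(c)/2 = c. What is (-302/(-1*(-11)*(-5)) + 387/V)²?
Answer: 216417077/296450 + 17931*√214/2695 ≈ 827.36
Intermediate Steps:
b(c) = 2*c
V = 2 + √214 (V = 2 + √(2*5 + 204) = 2 + √(10 + 204) = 2 + √214 ≈ 16.629)
(-302/(-1*(-11)*(-5)) + 387/V)² = (-302/(-1*(-11)*(-5)) + 387/(2 + √214))² = (-302/(11*(-5)) + 387/(2 + √214))² = (-302/(-55) + 387/(2 + √214))² = (-302*(-1/55) + 387/(2 + √214))² = (302/55 + 387/(2 + √214))²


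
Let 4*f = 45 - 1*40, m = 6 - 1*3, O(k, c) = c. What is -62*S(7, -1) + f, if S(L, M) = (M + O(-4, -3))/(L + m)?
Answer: 521/20 ≈ 26.050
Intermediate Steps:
m = 3 (m = 6 - 3 = 3)
f = 5/4 (f = (45 - 1*40)/4 = (45 - 40)/4 = (¼)*5 = 5/4 ≈ 1.2500)
S(L, M) = (-3 + M)/(3 + L) (S(L, M) = (M - 3)/(L + 3) = (-3 + M)/(3 + L))
-62*S(7, -1) + f = -62*(-3 - 1)/(3 + 7) + 5/4 = -62*(-4)/10 + 5/4 = -31*(-4)/5 + 5/4 = -62*(-⅖) + 5/4 = 124/5 + 5/4 = 521/20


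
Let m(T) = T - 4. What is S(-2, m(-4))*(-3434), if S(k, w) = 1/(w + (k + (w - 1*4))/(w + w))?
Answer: 27472/57 ≈ 481.96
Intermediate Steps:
m(T) = -4 + T
S(k, w) = 1/(w + (-4 + k + w)/(2*w)) (S(k, w) = 1/(w + (k + (w - 4))/((2*w))) = 1/(w + (k + (-4 + w))*(1/(2*w))) = 1/(w + (-4 + k + w)*(1/(2*w))) = 1/(w + (-4 + k + w)/(2*w)))
S(-2, m(-4))*(-3434) = (2*(-4 - 4)/(-4 - 2 + (-4 - 4) + 2*(-4 - 4)²))*(-3434) = (2*(-8)/(-4 - 2 - 8 + 2*(-8)²))*(-3434) = (2*(-8)/(-4 - 2 - 8 + 2*64))*(-3434) = (2*(-8)/(-4 - 2 - 8 + 128))*(-3434) = (2*(-8)/114)*(-3434) = (2*(-8)*(1/114))*(-3434) = -8/57*(-3434) = 27472/57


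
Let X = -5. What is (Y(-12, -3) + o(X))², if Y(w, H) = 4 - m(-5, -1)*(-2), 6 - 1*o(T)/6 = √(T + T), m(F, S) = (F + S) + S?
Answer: 316 - 312*I*√10 ≈ 316.0 - 986.63*I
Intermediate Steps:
m(F, S) = F + 2*S
o(T) = 36 - 6*√2*√T (o(T) = 36 - 6*√(T + T) = 36 - 6*√2*√T)
Y(w, H) = -10 (Y(w, H) = 4 - (-5 + 2*(-1))*(-2) = 4 - (-5 - 2)*(-2) = 4 - (-7)*(-2) = 4 - 1*14 = 4 - 14 = -10)
(Y(-12, -3) + o(X))² = (-10 + (36 - 6*√2*√(-5)))² = (-10 + (36 - 6*√2*I*√5))² = (-10 + (36 - 6*I*√10))² = (26 - 6*I*√10)²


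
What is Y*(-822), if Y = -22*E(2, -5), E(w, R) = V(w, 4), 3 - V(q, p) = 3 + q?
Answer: -36168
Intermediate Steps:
V(q, p) = -q (V(q, p) = 3 - (3 + q) = 3 + (-3 - q) = -q)
E(w, R) = -w
Y = 44 (Y = -(-22)*2 = -22*(-2) = 44)
Y*(-822) = 44*(-822) = -36168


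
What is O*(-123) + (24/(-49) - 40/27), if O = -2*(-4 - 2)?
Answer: -1955356/1323 ≈ -1478.0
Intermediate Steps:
O = 12 (O = -2*(-6) = 12)
O*(-123) + (24/(-49) - 40/27) = 12*(-123) + (24/(-49) - 40/27) = -1476 + (24*(-1/49) - 40*1/27) = -1476 + (-24/49 - 40/27) = -1476 - 2608/1323 = -1955356/1323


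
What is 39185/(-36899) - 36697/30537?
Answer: -2550674948/1126784763 ≈ -2.2637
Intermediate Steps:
39185/(-36899) - 36697/30537 = 39185*(-1/36899) - 36697*1/30537 = -39185/36899 - 36697/30537 = -2550674948/1126784763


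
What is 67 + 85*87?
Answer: 7462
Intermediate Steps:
67 + 85*87 = 67 + 7395 = 7462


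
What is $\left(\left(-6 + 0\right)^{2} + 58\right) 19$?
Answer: $1786$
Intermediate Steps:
$\left(\left(-6 + 0\right)^{2} + 58\right) 19 = \left(\left(-6\right)^{2} + 58\right) 19 = \left(36 + 58\right) 19 = 94 \cdot 19 = 1786$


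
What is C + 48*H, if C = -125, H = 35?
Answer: 1555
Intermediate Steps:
C + 48*H = -125 + 48*35 = -125 + 1680 = 1555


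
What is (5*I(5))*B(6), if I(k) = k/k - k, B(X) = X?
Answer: -120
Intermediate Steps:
I(k) = 1 - k
(5*I(5))*B(6) = (5*(1 - 1*5))*6 = (5*(1 - 5))*6 = (5*(-4))*6 = -20*6 = -120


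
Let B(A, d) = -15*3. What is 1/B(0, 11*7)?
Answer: -1/45 ≈ -0.022222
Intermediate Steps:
B(A, d) = -45
1/B(0, 11*7) = 1/(-45) = -1/45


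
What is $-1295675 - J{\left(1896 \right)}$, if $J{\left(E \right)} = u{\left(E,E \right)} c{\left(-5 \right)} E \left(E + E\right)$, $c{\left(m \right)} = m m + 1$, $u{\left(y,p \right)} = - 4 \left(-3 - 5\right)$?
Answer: $-5983069499$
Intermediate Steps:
$u{\left(y,p \right)} = 32$ ($u{\left(y,p \right)} = \left(-4\right) \left(-8\right) = 32$)
$c{\left(m \right)} = 1 + m^{2}$ ($c{\left(m \right)} = m^{2} + 1 = 1 + m^{2}$)
$J{\left(E \right)} = 1664 E^{2}$ ($J{\left(E \right)} = 32 \left(1 + \left(-5\right)^{2}\right) E \left(E + E\right) = 32 \left(1 + 25\right) E 2 E = 32 \cdot 26 E 2 E = 832 E 2 E = 1664 E^{2}$)
$-1295675 - J{\left(1896 \right)} = -1295675 - 1664 \cdot 1896^{2} = -1295675 - 1664 \cdot 3594816 = -1295675 - 5981773824 = -5983069499$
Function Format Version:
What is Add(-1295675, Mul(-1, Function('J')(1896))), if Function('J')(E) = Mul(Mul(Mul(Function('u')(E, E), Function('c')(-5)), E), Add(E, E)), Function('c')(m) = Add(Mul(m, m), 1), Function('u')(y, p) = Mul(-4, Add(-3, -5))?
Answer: -5983069499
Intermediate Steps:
Function('u')(y, p) = 32 (Function('u')(y, p) = Mul(-4, -8) = 32)
Function('c')(m) = Add(1, Pow(m, 2)) (Function('c')(m) = Add(Pow(m, 2), 1) = Add(1, Pow(m, 2)))
Function('J')(E) = Mul(1664, Pow(E, 2)) (Function('J')(E) = Mul(Mul(Mul(32, Add(1, Pow(-5, 2))), E), Add(E, E)) = Mul(Mul(Mul(32, Add(1, 25)), E), Mul(2, E)) = Mul(Mul(Mul(32, 26), E), Mul(2, E)) = Mul(Mul(832, E), Mul(2, E)) = Mul(1664, Pow(E, 2)))
Add(-1295675, Mul(-1, Function('J')(1896))) = Add(-1295675, Mul(-1, Mul(1664, Pow(1896, 2)))) = Add(-1295675, Mul(-1, Mul(1664, 3594816))) = Add(-1295675, Mul(-1, 5981773824)) = Add(-1295675, -5981773824) = -5983069499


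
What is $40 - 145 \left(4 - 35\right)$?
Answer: $4535$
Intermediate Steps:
$40 - 145 \left(4 - 35\right) = 40 - -4495 = 40 + 4495 = 4535$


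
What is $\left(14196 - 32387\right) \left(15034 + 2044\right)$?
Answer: $-310665898$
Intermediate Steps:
$\left(14196 - 32387\right) \left(15034 + 2044\right) = \left(-18191\right) 17078 = -310665898$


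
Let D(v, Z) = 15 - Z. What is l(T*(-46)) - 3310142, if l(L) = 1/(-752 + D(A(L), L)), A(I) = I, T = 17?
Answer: -148956389/45 ≈ -3.3101e+6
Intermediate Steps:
l(L) = 1/(-737 - L) (l(L) = 1/(-752 + (15 - L)) = 1/(-737 - L))
l(T*(-46)) - 3310142 = -1/(737 + 17*(-46)) - 3310142 = -1/(737 - 782) - 3310142 = -1/(-45) - 3310142 = -1*(-1/45) - 3310142 = 1/45 - 3310142 = -148956389/45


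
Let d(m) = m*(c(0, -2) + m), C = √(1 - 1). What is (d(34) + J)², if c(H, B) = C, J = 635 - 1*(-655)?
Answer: 5982916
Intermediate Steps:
C = 0 (C = √0 = 0)
J = 1290 (J = 635 + 655 = 1290)
c(H, B) = 0
d(m) = m² (d(m) = m*(0 + m) = m*m = m²)
(d(34) + J)² = (34² + 1290)² = (1156 + 1290)² = 2446² = 5982916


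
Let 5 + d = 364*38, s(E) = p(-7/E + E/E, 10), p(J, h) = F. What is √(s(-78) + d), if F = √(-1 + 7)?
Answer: √(13827 + √6) ≈ 117.60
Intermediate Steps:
F = √6 ≈ 2.4495
p(J, h) = √6
s(E) = √6
d = 13827 (d = -5 + 364*38 = -5 + 13832 = 13827)
√(s(-78) + d) = √(√6 + 13827) = √(13827 + √6)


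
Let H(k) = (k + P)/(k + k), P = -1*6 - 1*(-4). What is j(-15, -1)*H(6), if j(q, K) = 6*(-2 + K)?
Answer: -6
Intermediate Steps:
P = -2 (P = -6 + 4 = -2)
j(q, K) = -12 + 6*K
H(k) = (-2 + k)/(2*k) (H(k) = (k - 2)/(k + k) = (-2 + k)/((2*k)) = (-2 + k)*(1/(2*k)) = (-2 + k)/(2*k))
j(-15, -1)*H(6) = (-12 + 6*(-1))*((½)*(-2 + 6)/6) = (-12 - 6)*((½)*(⅙)*4) = -18*⅓ = -6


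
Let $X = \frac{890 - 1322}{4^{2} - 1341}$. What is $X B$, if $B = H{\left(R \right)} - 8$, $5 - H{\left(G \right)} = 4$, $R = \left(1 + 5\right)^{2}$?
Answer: $- \frac{3024}{1325} \approx -2.2823$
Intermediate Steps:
$R = 36$ ($R = 6^{2} = 36$)
$H{\left(G \right)} = 1$ ($H{\left(G \right)} = 5 - 4 = 1$)
$B = -7$ ($B = 1 - 8 = -7$)
$X = \frac{432}{1325}$ ($X = - \frac{432}{16 - 1341} = - \frac{432}{-1325} = \left(-432\right) \left(- \frac{1}{1325}\right) = \frac{432}{1325} \approx 0.32604$)
$X B = \frac{432}{1325} \left(-7\right) = - \frac{3024}{1325}$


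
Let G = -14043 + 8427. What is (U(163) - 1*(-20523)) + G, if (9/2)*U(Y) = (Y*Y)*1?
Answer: 187301/9 ≈ 20811.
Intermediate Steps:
U(Y) = 2*Y**2/9 (U(Y) = 2*((Y*Y)*1)/9 = 2*(Y**2*1)/9 = 2*Y**2/9)
G = -5616
(U(163) - 1*(-20523)) + G = ((2/9)*163**2 - 1*(-20523)) - 5616 = ((2/9)*26569 + 20523) - 5616 = (53138/9 + 20523) - 5616 = 237845/9 - 5616 = 187301/9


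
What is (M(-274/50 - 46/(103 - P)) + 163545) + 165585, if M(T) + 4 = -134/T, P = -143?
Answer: 2867880863/8713 ≈ 3.2915e+5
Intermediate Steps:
M(T) = -4 - 134/T
(M(-274/50 - 46/(103 - P)) + 163545) + 165585 = ((-4 - 134/(-274/50 - 46/(103 - 1*(-143)))) + 163545) + 165585 = ((-4 - 134/(-274*1/50 - 46/(103 + 143))) + 163545) + 165585 = ((-4 - 134/(-137/25 - 46/246)) + 163545) + 165585 = ((-4 - 134/(-137/25 - 46*1/246)) + 163545) + 165585 = ((-4 - 134/(-137/25 - 23/123)) + 163545) + 165585 = ((-4 - 134/(-17426/3075)) + 163545) + 165585 = ((-4 - 134*(-3075/17426)) + 163545) + 165585 = ((-4 + 206025/8713) + 163545) + 165585 = (171173/8713 + 163545) + 165585 = 1425138758/8713 + 165585 = 2867880863/8713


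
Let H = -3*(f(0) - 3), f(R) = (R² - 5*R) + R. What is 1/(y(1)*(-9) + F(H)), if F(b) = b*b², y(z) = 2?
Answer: 1/711 ≈ 0.0014065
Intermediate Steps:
f(R) = R² - 4*R
H = 9 (H = -3*(0*(-4 + 0) - 3) = -3*(0*(-4) - 3) = -3*(0 - 3) = -3*(-3) = 9)
F(b) = b³
1/(y(1)*(-9) + F(H)) = 1/(2*(-9) + 9³) = 1/(-18 + 729) = 1/711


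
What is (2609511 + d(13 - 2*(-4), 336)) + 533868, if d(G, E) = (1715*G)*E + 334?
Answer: 15244753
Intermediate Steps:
d(G, E) = 334 + 1715*E*G (d(G, E) = 1715*E*G + 334 = 334 + 1715*E*G)
(2609511 + d(13 - 2*(-4), 336)) + 533868 = (2609511 + (334 + 1715*336*(13 - 2*(-4)))) + 533868 = (2609511 + (334 + 1715*336*(13 + 8))) + 533868 = (2609511 + (334 + 1715*336*21)) + 533868 = (2609511 + (334 + 12101040)) + 533868 = (2609511 + 12101374) + 533868 = 14710885 + 533868 = 15244753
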